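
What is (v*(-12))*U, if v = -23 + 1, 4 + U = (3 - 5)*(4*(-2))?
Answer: 3168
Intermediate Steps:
U = 12 (U = -4 + (3 - 5)*(4*(-2)) = -4 - 2*(-8) = -4 + 16 = 12)
v = -22
(v*(-12))*U = -22*(-12)*12 = 264*12 = 3168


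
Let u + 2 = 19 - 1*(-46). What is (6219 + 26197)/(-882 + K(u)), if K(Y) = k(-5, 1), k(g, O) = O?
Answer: -32416/881 ≈ -36.795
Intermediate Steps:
u = 63 (u = -2 + (19 - 1*(-46)) = -2 + (19 + 46) = -2 + 65 = 63)
K(Y) = 1
(6219 + 26197)/(-882 + K(u)) = (6219 + 26197)/(-882 + 1) = 32416/(-881) = 32416*(-1/881) = -32416/881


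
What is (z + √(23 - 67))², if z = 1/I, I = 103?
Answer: -466795/10609 + 4*I*√11/103 ≈ -44.0 + 0.1288*I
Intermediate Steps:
z = 1/103 ≈ 0.0097087
(z + √(23 - 67))² = (1/103 + √(23 - 67))² = (1/103 + √(-44))² = (1/103 + 2*I*√11)²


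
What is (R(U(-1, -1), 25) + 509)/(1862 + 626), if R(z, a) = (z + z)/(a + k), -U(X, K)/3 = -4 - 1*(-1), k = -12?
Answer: 6635/32344 ≈ 0.20514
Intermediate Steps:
U(X, K) = 9 (U(X, K) = -3*(-4 - 1*(-1)) = -3*(-4 + 1) = -3*(-3) = 9)
R(z, a) = 2*z/(-12 + a) (R(z, a) = (z + z)/(a - 12) = (2*z)/(-12 + a) = 2*z/(-12 + a))
(R(U(-1, -1), 25) + 509)/(1862 + 626) = (2*9/(-12 + 25) + 509)/(1862 + 626) = (2*9/13 + 509)/2488 = (2*9*(1/13) + 509)*(1/2488) = (18/13 + 509)*(1/2488) = (6635/13)*(1/2488) = 6635/32344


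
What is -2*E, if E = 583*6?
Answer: -6996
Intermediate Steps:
E = 3498
-2*E = -2*3498 = -6996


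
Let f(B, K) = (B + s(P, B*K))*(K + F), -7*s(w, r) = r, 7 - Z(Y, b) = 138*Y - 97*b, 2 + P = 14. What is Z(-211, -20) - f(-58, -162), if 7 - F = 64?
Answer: -1956343/7 ≈ -2.7948e+5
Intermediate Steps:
F = -57 (F = 7 - 1*64 = 7 - 64 = -57)
P = 12 (P = -2 + 14 = 12)
Z(Y, b) = 7 - 138*Y + 97*b (Z(Y, b) = 7 - (138*Y - 97*b) = 7 - (-97*b + 138*Y) = 7 + (-138*Y + 97*b) = 7 - 138*Y + 97*b)
s(w, r) = -r/7
f(B, K) = (-57 + K)*(B - B*K/7) (f(B, K) = (B - B*K/7)*(K - 57) = (B - B*K/7)*(-57 + K) = (-57 + K)*(B - B*K/7))
Z(-211, -20) - f(-58, -162) = (7 - 138*(-211) + 97*(-20)) - (-58)*(-399 - 1*(-162)² + 64*(-162))/7 = (7 + 29118 - 1940) - (-58)*(-399 - 1*26244 - 10368)/7 = 27185 - (-58)*(-399 - 26244 - 10368)/7 = 27185 - (-58)*(-37011)/7 = 27185 - 1*2146638/7 = 27185 - 2146638/7 = -1956343/7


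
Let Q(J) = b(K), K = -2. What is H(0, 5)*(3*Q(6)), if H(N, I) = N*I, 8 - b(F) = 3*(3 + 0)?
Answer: 0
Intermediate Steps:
b(F) = -1 (b(F) = 8 - 3*(3 + 0) = 8 - 3*3 = 8 - 1*9 = 8 - 9 = -1)
Q(J) = -1
H(N, I) = I*N
H(0, 5)*(3*Q(6)) = (5*0)*(3*(-1)) = 0*(-3) = 0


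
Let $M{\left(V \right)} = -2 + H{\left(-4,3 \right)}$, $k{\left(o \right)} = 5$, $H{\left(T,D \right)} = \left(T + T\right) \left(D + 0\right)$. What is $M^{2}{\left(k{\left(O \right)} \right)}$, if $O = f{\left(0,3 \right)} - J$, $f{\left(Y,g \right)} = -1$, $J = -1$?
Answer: $676$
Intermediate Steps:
$O = 0$ ($O = -1 - -1 = -1 + 1 = 0$)
$H{\left(T,D \right)} = 2 D T$ ($H{\left(T,D \right)} = 2 T D = 2 D T$)
$M{\left(V \right)} = -26$ ($M{\left(V \right)} = -2 + 2 \cdot 3 \left(-4\right) = -2 - 24 = -26$)
$M^{2}{\left(k{\left(O \right)} \right)} = \left(-26\right)^{2} = 676$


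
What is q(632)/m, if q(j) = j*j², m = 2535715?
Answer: 252435968/2535715 ≈ 99.552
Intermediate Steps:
q(j) = j³
q(632)/m = 632³/2535715 = 252435968*(1/2535715) = 252435968/2535715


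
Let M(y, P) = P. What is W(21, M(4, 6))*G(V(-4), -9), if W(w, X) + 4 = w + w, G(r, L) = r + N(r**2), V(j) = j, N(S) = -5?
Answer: -342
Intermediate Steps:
G(r, L) = -5 + r (G(r, L) = r - 5 = -5 + r)
W(w, X) = -4 + 2*w (W(w, X) = -4 + (w + w) = -4 + 2*w)
W(21, M(4, 6))*G(V(-4), -9) = (-4 + 2*21)*(-5 - 4) = (-4 + 42)*(-9) = 38*(-9) = -342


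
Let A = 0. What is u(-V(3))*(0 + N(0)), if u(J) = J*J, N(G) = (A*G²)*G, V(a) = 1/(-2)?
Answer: 0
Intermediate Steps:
V(a) = -½ (V(a) = 1*(-½) = -½)
N(G) = 0 (N(G) = (0*G²)*G = 0*G = 0)
u(J) = J²
u(-V(3))*(0 + N(0)) = (-1*(-½))²*(0 + 0) = (½)²*0 = (¼)*0 = 0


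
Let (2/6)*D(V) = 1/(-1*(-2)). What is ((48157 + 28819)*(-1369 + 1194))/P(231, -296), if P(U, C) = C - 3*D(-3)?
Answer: 26941600/601 ≈ 44828.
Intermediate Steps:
D(V) = 3/2 (D(V) = 3/((-1*(-2))) = 3/2)
P(U, C) = -9/2 + C (P(U, C) = C - 3*3/2 = C - 9/2 = -9/2 + C)
((48157 + 28819)*(-1369 + 1194))/P(231, -296) = ((48157 + 28819)*(-1369 + 1194))/(-9/2 - 296) = (76976*(-175))/(-601/2) = -13470800*(-2/601) = 26941600/601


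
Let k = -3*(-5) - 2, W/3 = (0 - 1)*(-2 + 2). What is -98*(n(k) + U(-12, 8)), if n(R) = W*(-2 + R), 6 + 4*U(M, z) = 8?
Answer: -49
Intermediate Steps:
U(M, z) = 1/2 (U(M, z) = -3/2 + (1/4)*8 = -3/2 + 2 = 1/2)
W = 0 (W = 3*((0 - 1)*(-2 + 2)) = 3*(-1*0) = 3*0 = 0)
k = 13 (k = 15 - 2 = 13)
n(R) = 0 (n(R) = 0*(-2 + R) = 0)
-98*(n(k) + U(-12, 8)) = -98*(0 + 1/2) = -98*1/2 = -49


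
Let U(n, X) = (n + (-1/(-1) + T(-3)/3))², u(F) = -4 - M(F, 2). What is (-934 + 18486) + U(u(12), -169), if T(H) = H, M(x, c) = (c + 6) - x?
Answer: 17552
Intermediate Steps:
M(x, c) = 6 + c - x (M(x, c) = (6 + c) - x = 6 + c - x)
u(F) = -12 + F (u(F) = -4 - (6 + 2 - F) = -4 - (8 - F) = -4 + (-8 + F) = -12 + F)
U(n, X) = n² (U(n, X) = (n + (-1/(-1) - 3/3))² = (n + (-1*(-1) - 3*⅓))² = (n + (1 - 1))² = (n + 0)² = n²)
(-934 + 18486) + U(u(12), -169) = (-934 + 18486) + (-12 + 12)² = 17552 + 0² = 17552 + 0 = 17552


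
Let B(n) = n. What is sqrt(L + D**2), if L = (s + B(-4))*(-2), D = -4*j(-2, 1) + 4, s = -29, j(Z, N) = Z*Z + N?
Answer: sqrt(322) ≈ 17.944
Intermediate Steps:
j(Z, N) = N + Z**2 (j(Z, N) = Z**2 + N = N + Z**2)
D = -16 (D = -4*(1 + (-2)**2) + 4 = -4*(1 + 4) + 4 = -4*5 + 4 = -20 + 4 = -16)
L = 66 (L = (-29 - 4)*(-2) = -33*(-2) = 66)
sqrt(L + D**2) = sqrt(66 + (-16)**2) = sqrt(66 + 256) = sqrt(322)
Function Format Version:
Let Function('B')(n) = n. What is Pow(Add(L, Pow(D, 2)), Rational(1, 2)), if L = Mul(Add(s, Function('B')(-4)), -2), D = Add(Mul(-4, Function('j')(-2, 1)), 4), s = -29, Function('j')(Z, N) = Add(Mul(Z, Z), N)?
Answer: Pow(322, Rational(1, 2)) ≈ 17.944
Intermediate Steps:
Function('j')(Z, N) = Add(N, Pow(Z, 2)) (Function('j')(Z, N) = Add(Pow(Z, 2), N) = Add(N, Pow(Z, 2)))
D = -16 (D = Add(Mul(-4, Add(1, Pow(-2, 2))), 4) = Add(Mul(-4, Add(1, 4)), 4) = Add(Mul(-4, 5), 4) = Add(-20, 4) = -16)
L = 66 (L = Mul(Add(-29, -4), -2) = Mul(-33, -2) = 66)
Pow(Add(L, Pow(D, 2)), Rational(1, 2)) = Pow(Add(66, Pow(-16, 2)), Rational(1, 2)) = Pow(Add(66, 256), Rational(1, 2)) = Pow(322, Rational(1, 2))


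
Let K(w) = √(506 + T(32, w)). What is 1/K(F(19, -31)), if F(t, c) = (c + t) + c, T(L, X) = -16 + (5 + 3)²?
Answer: √554/554 ≈ 0.042486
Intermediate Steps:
T(L, X) = 48 (T(L, X) = -16 + 8² = -16 + 64 = 48)
F(t, c) = t + 2*c
K(w) = √554 (K(w) = √(506 + 48) = √554)
1/K(F(19, -31)) = 1/(√554) = √554/554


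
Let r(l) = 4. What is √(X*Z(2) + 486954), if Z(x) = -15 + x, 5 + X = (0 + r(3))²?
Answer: √486811 ≈ 697.72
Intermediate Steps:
X = 11 (X = -5 + (0 + 4)² = -5 + 4² = -5 + 16 = 11)
√(X*Z(2) + 486954) = √(11*(-15 + 2) + 486954) = √(11*(-13) + 486954) = √(-143 + 486954) = √486811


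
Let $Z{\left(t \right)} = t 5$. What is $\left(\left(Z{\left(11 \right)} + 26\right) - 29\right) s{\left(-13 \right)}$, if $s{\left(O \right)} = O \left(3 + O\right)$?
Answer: $6760$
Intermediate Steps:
$Z{\left(t \right)} = 5 t$
$\left(\left(Z{\left(11 \right)} + 26\right) - 29\right) s{\left(-13 \right)} = \left(\left(5 \cdot 11 + 26\right) - 29\right) \left(- 13 \left(3 - 13\right)\right) = \left(\left(55 + 26\right) - 29\right) \left(\left(-13\right) \left(-10\right)\right) = \left(81 - 29\right) 130 = 52 \cdot 130 = 6760$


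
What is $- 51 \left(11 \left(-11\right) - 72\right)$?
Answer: $9843$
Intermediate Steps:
$- 51 \left(11 \left(-11\right) - 72\right) = - 51 \left(-121 - 72\right) = \left(-51\right) \left(-193\right) = 9843$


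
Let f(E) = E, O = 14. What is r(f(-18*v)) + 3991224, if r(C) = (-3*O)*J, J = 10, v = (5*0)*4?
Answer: 3990804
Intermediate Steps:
v = 0 (v = 0*4 = 0)
r(C) = -420 (r(C) = -3*14*10 = -42*10 = -420)
r(f(-18*v)) + 3991224 = -420 + 3991224 = 3990804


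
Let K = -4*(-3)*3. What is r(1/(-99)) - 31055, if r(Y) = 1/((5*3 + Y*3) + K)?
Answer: -52234477/1682 ≈ -31055.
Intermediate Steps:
K = 36 (K = 12*3 = 36)
r(Y) = 1/(51 + 3*Y) (r(Y) = 1/((5*3 + Y*3) + 36) = 1/((15 + 3*Y) + 36) = 1/(51 + 3*Y))
r(1/(-99)) - 31055 = 1/(3*(17 + 1/(-99))) - 31055 = 1/(3*(17 - 1/99)) - 31055 = 1/(3*(1682/99)) - 31055 = (⅓)*(99/1682) - 31055 = 33/1682 - 31055 = -52234477/1682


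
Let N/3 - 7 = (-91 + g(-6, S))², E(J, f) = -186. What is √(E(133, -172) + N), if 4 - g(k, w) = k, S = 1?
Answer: √19518 ≈ 139.71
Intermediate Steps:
g(k, w) = 4 - k
N = 19704 (N = 21 + 3*(-91 + (4 - 1*(-6)))² = 21 + 3*(-91 + (4 + 6))² = 21 + 3*(-91 + 10)² = 21 + 3*(-81)² = 21 + 3*6561 = 21 + 19683 = 19704)
√(E(133, -172) + N) = √(-186 + 19704) = √19518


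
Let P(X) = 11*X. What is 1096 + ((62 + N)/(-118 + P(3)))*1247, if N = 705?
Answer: -863289/85 ≈ -10156.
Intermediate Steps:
1096 + ((62 + N)/(-118 + P(3)))*1247 = 1096 + ((62 + 705)/(-118 + 11*3))*1247 = 1096 + (767/(-118 + 33))*1247 = 1096 + (767/(-85))*1247 = 1096 + (767*(-1/85))*1247 = 1096 - 767/85*1247 = 1096 - 956449/85 = -863289/85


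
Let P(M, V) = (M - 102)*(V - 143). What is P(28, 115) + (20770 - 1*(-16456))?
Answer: 39298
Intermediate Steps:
P(M, V) = (-143 + V)*(-102 + M) (P(M, V) = (-102 + M)*(-143 + V) = (-143 + V)*(-102 + M))
P(28, 115) + (20770 - 1*(-16456)) = (14586 - 143*28 - 102*115 + 28*115) + (20770 - 1*(-16456)) = (14586 - 4004 - 11730 + 3220) + (20770 + 16456) = 2072 + 37226 = 39298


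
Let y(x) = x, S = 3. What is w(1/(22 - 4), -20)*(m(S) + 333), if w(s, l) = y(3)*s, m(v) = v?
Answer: 56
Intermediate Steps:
w(s, l) = 3*s
w(1/(22 - 4), -20)*(m(S) + 333) = (3/(22 - 4))*(3 + 333) = (3/18)*336 = (3*(1/18))*336 = (1/6)*336 = 56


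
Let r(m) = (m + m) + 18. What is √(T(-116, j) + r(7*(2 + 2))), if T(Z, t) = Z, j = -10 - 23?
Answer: I*√42 ≈ 6.4807*I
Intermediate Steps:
r(m) = 18 + 2*m (r(m) = 2*m + 18 = 18 + 2*m)
j = -33
√(T(-116, j) + r(7*(2 + 2))) = √(-116 + (18 + 2*(7*(2 + 2)))) = √(-116 + (18 + 2*(7*4))) = √(-116 + (18 + 2*28)) = √(-116 + (18 + 56)) = √(-116 + 74) = √(-42) = I*√42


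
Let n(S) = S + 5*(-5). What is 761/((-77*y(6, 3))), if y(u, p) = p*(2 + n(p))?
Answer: 761/4620 ≈ 0.16472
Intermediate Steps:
n(S) = -25 + S (n(S) = S - 25 = -25 + S)
y(u, p) = p*(-23 + p) (y(u, p) = p*(2 + (-25 + p)) = p*(-23 + p))
761/((-77*y(6, 3))) = 761/((-231*(-23 + 3))) = 761/((-231*(-20))) = 761/((-77*(-60))) = 761/4620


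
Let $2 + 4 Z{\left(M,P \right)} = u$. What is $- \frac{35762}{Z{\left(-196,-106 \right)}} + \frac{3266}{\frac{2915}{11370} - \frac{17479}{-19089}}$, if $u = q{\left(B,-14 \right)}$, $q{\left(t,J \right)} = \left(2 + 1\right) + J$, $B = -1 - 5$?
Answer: $\frac{434322015532}{31494749} \approx 13790.0$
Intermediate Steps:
$B = -6$
$q{\left(t,J \right)} = 3 + J$
$u = -11$ ($u = 3 - 14 = -11$)
$Z{\left(M,P \right)} = - \frac{13}{4}$ ($Z{\left(M,P \right)} = - \frac{1}{2} + \frac{1}{4} \left(-11\right) = - \frac{1}{2} - \frac{11}{4} = - \frac{13}{4}$)
$- \frac{35762}{Z{\left(-196,-106 \right)}} + \frac{3266}{\frac{2915}{11370} - \frac{17479}{-19089}} = - \frac{35762}{- \frac{13}{4}} + \frac{3266}{\frac{2915}{11370} - \frac{17479}{-19089}} = \left(-35762\right) \left(- \frac{4}{13}\right) + \frac{3266}{2915 \cdot \frac{1}{11370} - - \frac{2497}{2727}} = \frac{143048}{13} + \frac{3266}{\frac{583}{2274} + \frac{2497}{2727}} = \frac{143048}{13} + \frac{3266}{\frac{2422673}{2067066}} = \frac{143048}{13} + 3266 \cdot \frac{2067066}{2422673} = \frac{143048}{13} + \frac{6751037556}{2422673} = \frac{434322015532}{31494749}$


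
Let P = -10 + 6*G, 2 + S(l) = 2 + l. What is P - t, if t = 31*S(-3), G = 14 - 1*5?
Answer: 137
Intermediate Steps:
S(l) = l (S(l) = -2 + (2 + l) = l)
G = 9 (G = 14 - 5 = 9)
P = 44 (P = -10 + 6*9 = -10 + 54 = 44)
t = -93 (t = 31*(-3) = -93)
P - t = 44 - 1*(-93) = 44 + 93 = 137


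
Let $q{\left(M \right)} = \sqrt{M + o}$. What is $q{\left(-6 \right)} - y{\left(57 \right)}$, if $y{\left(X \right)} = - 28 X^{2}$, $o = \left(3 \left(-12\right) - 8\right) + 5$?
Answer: $90972 + 3 i \sqrt{5} \approx 90972.0 + 6.7082 i$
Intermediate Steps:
$o = -39$ ($o = \left(-36 - 8\right) + 5 = -44 + 5 = -39$)
$q{\left(M \right)} = \sqrt{-39 + M}$ ($q{\left(M \right)} = \sqrt{M - 39} = \sqrt{-39 + M}$)
$q{\left(-6 \right)} - y{\left(57 \right)} = \sqrt{-39 - 6} - - 28 \cdot 57^{2} = \sqrt{-45} - \left(-28\right) 3249 = 3 i \sqrt{5} - -90972 = 3 i \sqrt{5} + 90972 = 90972 + 3 i \sqrt{5}$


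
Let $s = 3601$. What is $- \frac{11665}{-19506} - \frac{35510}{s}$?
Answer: $- \frac{650652395}{70241106} \approx -9.2631$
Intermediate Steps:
$- \frac{11665}{-19506} - \frac{35510}{s} = - \frac{11665}{-19506} - \frac{35510}{3601} = \left(-11665\right) \left(- \frac{1}{19506}\right) - \frac{35510}{3601} = \frac{11665}{19506} - \frac{35510}{3601} = - \frac{650652395}{70241106}$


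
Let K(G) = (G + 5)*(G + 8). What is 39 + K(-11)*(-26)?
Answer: -429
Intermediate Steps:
K(G) = (5 + G)*(8 + G)
39 + K(-11)*(-26) = 39 + (40 + (-11)**2 + 13*(-11))*(-26) = 39 + (40 + 121 - 143)*(-26) = 39 + 18*(-26) = 39 - 468 = -429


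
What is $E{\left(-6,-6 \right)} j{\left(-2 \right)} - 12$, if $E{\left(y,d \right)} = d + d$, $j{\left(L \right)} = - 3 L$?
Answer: $-84$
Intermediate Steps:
$E{\left(y,d \right)} = 2 d$
$E{\left(-6,-6 \right)} j{\left(-2 \right)} - 12 = 2 \left(-6\right) \left(\left(-3\right) \left(-2\right)\right) - 12 = \left(-12\right) 6 - 12 = -72 - 12 = -84$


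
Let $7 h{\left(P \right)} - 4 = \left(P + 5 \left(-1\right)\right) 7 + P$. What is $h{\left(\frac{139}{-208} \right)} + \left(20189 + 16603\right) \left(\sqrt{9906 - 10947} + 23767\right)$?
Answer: $\frac{22735321929}{26} + 36792 i \sqrt{1041} \approx 8.7444 \cdot 10^{8} + 1.1871 \cdot 10^{6} i$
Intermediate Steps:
$h{\left(P \right)} = - \frac{31}{7} + \frac{8 P}{7}$ ($h{\left(P \right)} = \frac{4}{7} + \frac{\left(P + 5 \left(-1\right)\right) 7 + P}{7} = \frac{4}{7} + \frac{\left(P - 5\right) 7 + P}{7} = \frac{4}{7} + \frac{\left(-5 + P\right) 7 + P}{7} = \frac{4}{7} + \frac{\left(-35 + 7 P\right) + P}{7} = \frac{4}{7} + \frac{-35 + 8 P}{7} = \frac{4}{7} + \left(-5 + \frac{8 P}{7}\right) = - \frac{31}{7} + \frac{8 P}{7}$)
$h{\left(\frac{139}{-208} \right)} + \left(20189 + 16603\right) \left(\sqrt{9906 - 10947} + 23767\right) = \left(- \frac{31}{7} + \frac{8 \frac{139}{-208}}{7}\right) + \left(20189 + 16603\right) \left(\sqrt{9906 - 10947} + 23767\right) = \left(- \frac{31}{7} + \frac{8 \cdot 139 \left(- \frac{1}{208}\right)}{7}\right) + 36792 \left(\sqrt{-1041} + 23767\right) = \left(- \frac{31}{7} + \frac{8}{7} \left(- \frac{139}{208}\right)\right) + 36792 \left(i \sqrt{1041} + 23767\right) = \left(- \frac{31}{7} - \frac{139}{182}\right) + 36792 \left(23767 + i \sqrt{1041}\right) = - \frac{135}{26} + \left(874435464 + 36792 i \sqrt{1041}\right) = \frac{22735321929}{26} + 36792 i \sqrt{1041}$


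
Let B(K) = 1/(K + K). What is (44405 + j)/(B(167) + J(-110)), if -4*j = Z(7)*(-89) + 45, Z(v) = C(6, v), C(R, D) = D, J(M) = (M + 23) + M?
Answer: -14879533/65797 ≈ -226.14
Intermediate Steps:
J(M) = 23 + 2*M (J(M) = (23 + M) + M = 23 + 2*M)
B(K) = 1/(2*K)
Z(v) = v
j = 289/2 (j = -(7*(-89) + 45)/4 = -(-623 + 45)/4 = -1/4*(-578) = 289/2 ≈ 144.50)
(44405 + j)/(B(167) + J(-110)) = (44405 + 289/2)/((1/2)/167 + (23 + 2*(-110))) = 89099/(2*((1/2)*(1/167) + (23 - 220))) = 89099/(2*(1/334 - 197)) = 89099/(2*(-65797/334)) = (89099/2)*(-334/65797) = -14879533/65797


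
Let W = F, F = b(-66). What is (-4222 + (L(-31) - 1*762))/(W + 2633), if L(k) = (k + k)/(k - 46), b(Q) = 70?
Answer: -127902/69377 ≈ -1.8436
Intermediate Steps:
L(k) = 2*k/(-46 + k) (L(k) = (2*k)/(-46 + k) = 2*k/(-46 + k))
F = 70
W = 70
(-4222 + (L(-31) - 1*762))/(W + 2633) = (-4222 + (2*(-31)/(-46 - 31) - 1*762))/(70 + 2633) = (-4222 + (2*(-31)/(-77) - 762))/2703 = (-4222 + (2*(-31)*(-1/77) - 762))*(1/2703) = (-4222 + (62/77 - 762))*(1/2703) = (-4222 - 58612/77)*(1/2703) = -383706/77*1/2703 = -127902/69377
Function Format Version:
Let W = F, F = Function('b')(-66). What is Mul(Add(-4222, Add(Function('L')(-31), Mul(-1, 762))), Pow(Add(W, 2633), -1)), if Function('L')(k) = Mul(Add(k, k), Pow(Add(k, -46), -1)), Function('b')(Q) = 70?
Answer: Rational(-127902, 69377) ≈ -1.8436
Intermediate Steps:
Function('L')(k) = Mul(2, k, Pow(Add(-46, k), -1)) (Function('L')(k) = Mul(Mul(2, k), Pow(Add(-46, k), -1)) = Mul(2, k, Pow(Add(-46, k), -1)))
F = 70
W = 70
Mul(Add(-4222, Add(Function('L')(-31), Mul(-1, 762))), Pow(Add(W, 2633), -1)) = Mul(Add(-4222, Add(Mul(2, -31, Pow(Add(-46, -31), -1)), Mul(-1, 762))), Pow(Add(70, 2633), -1)) = Mul(Add(-4222, Add(Mul(2, -31, Pow(-77, -1)), -762)), Pow(2703, -1)) = Mul(Add(-4222, Add(Mul(2, -31, Rational(-1, 77)), -762)), Rational(1, 2703)) = Mul(Add(-4222, Add(Rational(62, 77), -762)), Rational(1, 2703)) = Mul(Add(-4222, Rational(-58612, 77)), Rational(1, 2703)) = Mul(Rational(-383706, 77), Rational(1, 2703)) = Rational(-127902, 69377)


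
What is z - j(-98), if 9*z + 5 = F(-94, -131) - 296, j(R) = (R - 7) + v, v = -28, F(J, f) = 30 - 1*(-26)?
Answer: 952/9 ≈ 105.78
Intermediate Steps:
F(J, f) = 56 (F(J, f) = 30 + 26 = 56)
j(R) = -35 + R (j(R) = (R - 7) - 28 = (-7 + R) - 28 = -35 + R)
z = -245/9 (z = -5/9 + (56 - 296)/9 = -5/9 + (1/9)*(-240) = -5/9 - 80/3 = -245/9 ≈ -27.222)
z - j(-98) = -245/9 - (-35 - 98) = -245/9 - 1*(-133) = -245/9 + 133 = 952/9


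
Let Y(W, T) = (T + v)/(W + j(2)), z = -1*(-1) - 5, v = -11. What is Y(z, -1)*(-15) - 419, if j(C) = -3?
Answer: -3113/7 ≈ -444.71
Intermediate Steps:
z = -4 (z = 1 - 5 = -4)
Y(W, T) = (-11 + T)/(-3 + W) (Y(W, T) = (T - 11)/(W - 3) = (-11 + T)/(-3 + W))
Y(z, -1)*(-15) - 419 = ((-11 - 1)/(-3 - 4))*(-15) - 419 = (-12/(-7))*(-15) - 419 = -1/7*(-12)*(-15) - 419 = (12/7)*(-15) - 419 = -180/7 - 419 = -3113/7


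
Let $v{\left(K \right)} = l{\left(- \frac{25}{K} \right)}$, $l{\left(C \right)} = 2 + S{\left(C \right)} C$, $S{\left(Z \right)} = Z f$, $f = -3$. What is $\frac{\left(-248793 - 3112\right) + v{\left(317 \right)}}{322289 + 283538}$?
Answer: $- \frac{25313482442}{60878949403} \approx -0.4158$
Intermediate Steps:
$S{\left(Z \right)} = - 3 Z$ ($S{\left(Z \right)} = Z \left(-3\right) = - 3 Z$)
$l{\left(C \right)} = 2 - 3 C^{2}$ ($l{\left(C \right)} = 2 + - 3 C C = 2 - 3 C^{2}$)
$v{\left(K \right)} = 2 - \frac{1875}{K^{2}}$ ($v{\left(K \right)} = 2 - 3 \left(- \frac{25}{K}\right)^{2} = 2 - 3 \frac{625}{K^{2}} = 2 - \frac{1875}{K^{2}}$)
$\frac{\left(-248793 - 3112\right) + v{\left(317 \right)}}{322289 + 283538} = \frac{\left(-248793 - 3112\right) + \left(2 - \frac{1875}{100489}\right)}{322289 + 283538} = \frac{\left(-248793 - 3112\right) + \left(2 - \frac{1875}{100489}\right)}{605827} = \left(-251905 + \left(2 - \frac{1875}{100489}\right)\right) \frac{1}{605827} = \left(-251905 + \frac{199103}{100489}\right) \frac{1}{605827} = \left(- \frac{25313482442}{100489}\right) \frac{1}{605827} = - \frac{25313482442}{60878949403}$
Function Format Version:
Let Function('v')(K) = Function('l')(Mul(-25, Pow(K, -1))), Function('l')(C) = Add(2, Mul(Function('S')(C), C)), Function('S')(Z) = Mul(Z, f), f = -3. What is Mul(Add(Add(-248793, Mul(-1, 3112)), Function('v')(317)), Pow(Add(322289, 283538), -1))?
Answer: Rational(-25313482442, 60878949403) ≈ -0.41580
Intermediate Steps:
Function('S')(Z) = Mul(-3, Z) (Function('S')(Z) = Mul(Z, -3) = Mul(-3, Z))
Function('l')(C) = Add(2, Mul(-3, Pow(C, 2))) (Function('l')(C) = Add(2, Mul(Mul(-3, C), C)) = Add(2, Mul(-3, Pow(C, 2))))
Function('v')(K) = Add(2, Mul(-1875, Pow(K, -2))) (Function('v')(K) = Add(2, Mul(-3, Pow(Mul(-25, Pow(K, -1)), 2))) = Add(2, Mul(-3, Mul(625, Pow(K, -2)))) = Add(2, Mul(-1875, Pow(K, -2))))
Mul(Add(Add(-248793, Mul(-1, 3112)), Function('v')(317)), Pow(Add(322289, 283538), -1)) = Mul(Add(Add(-248793, Mul(-1, 3112)), Add(2, Mul(-1875, Pow(317, -2)))), Pow(Add(322289, 283538), -1)) = Mul(Add(Add(-248793, -3112), Add(2, Mul(-1875, Rational(1, 100489)))), Pow(605827, -1)) = Mul(Add(-251905, Add(2, Rational(-1875, 100489))), Rational(1, 605827)) = Mul(Add(-251905, Rational(199103, 100489)), Rational(1, 605827)) = Mul(Rational(-25313482442, 100489), Rational(1, 605827)) = Rational(-25313482442, 60878949403)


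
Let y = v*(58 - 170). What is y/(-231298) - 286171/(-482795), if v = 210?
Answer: 38773059179/55834758955 ≈ 0.69443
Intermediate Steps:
y = -23520 (y = 210*(58 - 170) = 210*(-112) = -23520)
y/(-231298) - 286171/(-482795) = -23520/(-231298) - 286171/(-482795) = -23520*(-1/231298) - 286171*(-1/482795) = 11760/115649 + 286171/482795 = 38773059179/55834758955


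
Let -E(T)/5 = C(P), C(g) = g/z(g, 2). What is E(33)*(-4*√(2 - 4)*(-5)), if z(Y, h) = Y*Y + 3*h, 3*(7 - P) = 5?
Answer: -480*I*√2/31 ≈ -21.897*I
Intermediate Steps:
P = 16/3 (P = 7 - ⅓*5 = 7 - 5/3 = 16/3 ≈ 5.3333)
z(Y, h) = Y² + 3*h
C(g) = g/(6 + g²) (C(g) = g/(g² + 3*2) = g/(g² + 6) = g/(6 + g²))
E(T) = -24/31 (E(T) = -80/(3*(6 + (16/3)²)) = -80/(3*(6 + 256/9)) = -80/(3*310/9) = -80*9/(3*310) = -5*24/155 = -24/31)
E(33)*(-4*√(2 - 4)*(-5)) = -24*(-4*√(2 - 4))*(-5)/31 = -24*(-4*I*√2)*(-5)/31 = -480*I*√2/31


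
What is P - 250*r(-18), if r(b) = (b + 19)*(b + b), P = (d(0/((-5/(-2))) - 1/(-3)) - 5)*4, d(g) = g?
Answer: 26944/3 ≈ 8981.3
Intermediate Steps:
P = -56/3 (P = ((0/((-5/(-2))) - 1/(-3)) - 5)*4 = ((0/((-5*(-1/2))) - 1*(-1/3)) - 5)*4 = ((0/(5/2) + 1/3) - 5)*4 = ((0*(2/5) + 1/3) - 5)*4 = ((0 + 1/3) - 5)*4 = (1/3 - 5)*4 = -14/3*4 = -56/3 ≈ -18.667)
r(b) = 2*b*(19 + b) (r(b) = (19 + b)*(2*b) = 2*b*(19 + b))
P - 250*r(-18) = -56/3 - 500*(-18)*(19 - 18) = -56/3 - 500*(-18) = -56/3 - 250*(-36) = -56/3 + 9000 = 26944/3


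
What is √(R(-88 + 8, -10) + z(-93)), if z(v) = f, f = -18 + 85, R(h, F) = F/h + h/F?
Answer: √1202/4 ≈ 8.6675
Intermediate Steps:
f = 67
z(v) = 67
√(R(-88 + 8, -10) + z(-93)) = √((-10/(-88 + 8) + (-88 + 8)/(-10)) + 67) = √((-10/(-80) - 80*(-⅒)) + 67) = √((-10*(-1/80) + 8) + 67) = √((⅛ + 8) + 67) = √(65/8 + 67) = √(601/8) = √1202/4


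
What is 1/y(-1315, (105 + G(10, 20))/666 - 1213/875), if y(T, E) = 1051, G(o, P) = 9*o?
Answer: 1/1051 ≈ 0.00095147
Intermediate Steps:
1/y(-1315, (105 + G(10, 20))/666 - 1213/875) = 1/1051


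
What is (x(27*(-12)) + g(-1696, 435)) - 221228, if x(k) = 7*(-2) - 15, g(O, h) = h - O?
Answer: -219126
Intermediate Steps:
x(k) = -29 (x(k) = -14 - 15 = -29)
(x(27*(-12)) + g(-1696, 435)) - 221228 = (-29 + (435 - 1*(-1696))) - 221228 = (-29 + (435 + 1696)) - 221228 = (-29 + 2131) - 221228 = 2102 - 221228 = -219126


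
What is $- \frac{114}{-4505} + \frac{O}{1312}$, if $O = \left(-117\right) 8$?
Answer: $- \frac{508389}{738820} \approx -0.68811$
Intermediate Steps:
$O = -936$
$- \frac{114}{-4505} + \frac{O}{1312} = - \frac{114}{-4505} - \frac{936}{1312} = \left(-114\right) \left(- \frac{1}{4505}\right) - \frac{117}{164} = \frac{114}{4505} - \frac{117}{164} = - \frac{508389}{738820}$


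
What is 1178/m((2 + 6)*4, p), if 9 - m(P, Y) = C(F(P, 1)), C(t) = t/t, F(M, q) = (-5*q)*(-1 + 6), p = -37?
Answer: 589/4 ≈ 147.25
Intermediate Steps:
F(M, q) = -25*q (F(M, q) = -5*q*5 = -25*q)
C(t) = 1
m(P, Y) = 8 (m(P, Y) = 9 - 1*1 = 9 - 1 = 8)
1178/m((2 + 6)*4, p) = 1178/8 = 1178*(1/8) = 589/4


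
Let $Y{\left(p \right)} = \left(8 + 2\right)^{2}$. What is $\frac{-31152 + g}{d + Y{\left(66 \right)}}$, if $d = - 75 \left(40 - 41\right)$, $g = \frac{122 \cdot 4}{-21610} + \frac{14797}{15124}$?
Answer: $- \frac{5090542281311}{28597593500} \approx -178.01$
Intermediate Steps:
$Y{\left(p \right)} = 100$ ($Y{\left(p \right)} = 10^{2} = 100$)
$g = \frac{156191329}{163414820}$ ($g = 488 \left(- \frac{1}{21610}\right) + 14797 \cdot \frac{1}{15124} = - \frac{244}{10805} + \frac{14797}{15124} = \frac{156191329}{163414820} \approx 0.9558$)
$d = 75$ ($d = \left(-75\right) \left(-1\right) = 75$)
$\frac{-31152 + g}{d + Y{\left(66 \right)}} = \frac{-31152 + \frac{156191329}{163414820}}{75 + 100} = - \frac{5090542281311}{163414820 \cdot 175} = \left(- \frac{5090542281311}{163414820}\right) \frac{1}{175} = - \frac{5090542281311}{28597593500}$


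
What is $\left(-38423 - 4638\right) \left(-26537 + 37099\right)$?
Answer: $-454810282$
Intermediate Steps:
$\left(-38423 - 4638\right) \left(-26537 + 37099\right) = \left(-43061\right) 10562 = -454810282$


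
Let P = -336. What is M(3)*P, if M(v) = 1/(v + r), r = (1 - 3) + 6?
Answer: -48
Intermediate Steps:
r = 4 (r = -2 + 6 = 4)
M(v) = 1/(4 + v) (M(v) = 1/(v + 4) = 1/(4 + v))
M(3)*P = -336/(4 + 3) = -336/7 = (1/7)*(-336) = -48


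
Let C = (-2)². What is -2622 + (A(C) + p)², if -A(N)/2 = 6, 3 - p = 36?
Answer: -597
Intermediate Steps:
C = 4
p = -33 (p = 3 - 1*36 = 3 - 36 = -33)
A(N) = -12 (A(N) = -2*6 = -12)
-2622 + (A(C) + p)² = -2622 + (-12 - 33)² = -2622 + (-45)² = -2622 + 2025 = -597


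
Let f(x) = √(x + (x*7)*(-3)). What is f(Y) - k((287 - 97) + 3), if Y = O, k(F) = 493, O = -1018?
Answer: -493 + 2*√5090 ≈ -350.31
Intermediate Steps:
Y = -1018
f(x) = 2*√5*√(-x) (f(x) = √(x + (7*x)*(-3)) = √(x - 21*x) = √(-20*x) = 2*√5*√(-x))
f(Y) - k((287 - 97) + 3) = 2*√5*√(-1*(-1018)) - 1*493 = 2*√5*√1018 - 493 = 2*√5090 - 493 = -493 + 2*√5090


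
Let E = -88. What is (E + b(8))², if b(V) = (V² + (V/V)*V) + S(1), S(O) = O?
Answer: 225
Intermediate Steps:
b(V) = 1 + V + V² (b(V) = (V² + (V/V)*V) + 1 = (V² + 1*V) + 1 = (V² + V) + 1 = (V + V²) + 1 = 1 + V + V²)
(E + b(8))² = (-88 + (1 + 8 + 8²))² = (-88 + (1 + 8 + 64))² = (-88 + 73)² = (-15)² = 225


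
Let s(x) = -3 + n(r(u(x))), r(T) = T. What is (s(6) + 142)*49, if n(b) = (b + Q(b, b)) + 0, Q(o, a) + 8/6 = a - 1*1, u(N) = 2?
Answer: 20678/3 ≈ 6892.7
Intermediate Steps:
Q(o, a) = -7/3 + a (Q(o, a) = -4/3 + (a - 1*1) = -4/3 + (a - 1) = -4/3 + (-1 + a) = -7/3 + a)
n(b) = -7/3 + 2*b (n(b) = (b + (-7/3 + b)) + 0 = (-7/3 + 2*b) + 0 = -7/3 + 2*b)
s(x) = -4/3 (s(x) = -3 + (-7/3 + 2*2) = -3 + (-7/3 + 4) = -3 + 5/3 = -4/3)
(s(6) + 142)*49 = (-4/3 + 142)*49 = (422/3)*49 = 20678/3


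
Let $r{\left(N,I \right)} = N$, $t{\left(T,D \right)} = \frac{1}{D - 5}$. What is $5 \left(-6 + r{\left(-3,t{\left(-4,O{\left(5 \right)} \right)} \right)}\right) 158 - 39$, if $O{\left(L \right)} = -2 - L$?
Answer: $-7149$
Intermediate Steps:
$t{\left(T,D \right)} = \frac{1}{-5 + D}$
$5 \left(-6 + r{\left(-3,t{\left(-4,O{\left(5 \right)} \right)} \right)}\right) 158 - 39 = 5 \left(-6 - 3\right) 158 - 39 = 5 \left(-9\right) 158 - 39 = \left(-45\right) 158 - 39 = -7110 - 39 = -7149$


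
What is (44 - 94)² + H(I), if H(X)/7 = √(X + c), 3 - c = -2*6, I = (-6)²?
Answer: 2500 + 7*√51 ≈ 2550.0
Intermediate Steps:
I = 36
c = 15 (c = 3 - (-2)*6 = 3 - 1*(-12) = 3 + 12 = 15)
H(X) = 7*√(15 + X) (H(X) = 7*√(X + 15) = 7*√(15 + X))
(44 - 94)² + H(I) = (44 - 94)² + 7*√(15 + 36) = (-50)² + 7*√51 = 2500 + 7*√51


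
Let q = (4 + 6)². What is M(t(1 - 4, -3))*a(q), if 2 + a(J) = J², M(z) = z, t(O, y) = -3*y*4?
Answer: 359928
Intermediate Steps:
t(O, y) = -12*y
q = 100 (q = 10² = 100)
a(J) = -2 + J²
M(t(1 - 4, -3))*a(q) = (-12*(-3))*(-2 + 100²) = 36*(-2 + 10000) = 36*9998 = 359928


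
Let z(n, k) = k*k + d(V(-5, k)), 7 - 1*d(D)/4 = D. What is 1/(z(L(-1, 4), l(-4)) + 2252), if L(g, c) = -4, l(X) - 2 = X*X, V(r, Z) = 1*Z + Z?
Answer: 1/2460 ≈ 0.00040650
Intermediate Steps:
V(r, Z) = 2*Z (V(r, Z) = Z + Z = 2*Z)
l(X) = 2 + X**2 (l(X) = 2 + X*X = 2 + X**2)
d(D) = 28 - 4*D
z(n, k) = 28 + k**2 - 8*k (z(n, k) = k*k + (28 - 8*k) = k**2 + (28 - 8*k) = 28 + k**2 - 8*k)
1/(z(L(-1, 4), l(-4)) + 2252) = 1/((28 + (2 + (-4)**2)**2 - 8*(2 + (-4)**2)) + 2252) = 1/((28 + (2 + 16)**2 - 8*(2 + 16)) + 2252) = 1/((28 + 18**2 - 8*18) + 2252) = 1/((28 + 324 - 144) + 2252) = 1/(208 + 2252) = 1/2460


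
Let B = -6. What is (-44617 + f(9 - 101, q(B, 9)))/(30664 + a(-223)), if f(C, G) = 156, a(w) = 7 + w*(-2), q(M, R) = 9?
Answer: -44461/31117 ≈ -1.4288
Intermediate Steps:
a(w) = 7 - 2*w
(-44617 + f(9 - 101, q(B, 9)))/(30664 + a(-223)) = (-44617 + 156)/(30664 + (7 - 2*(-223))) = -44461/(30664 + (7 + 446)) = -44461/(30664 + 453) = -44461/31117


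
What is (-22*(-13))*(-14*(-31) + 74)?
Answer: 145288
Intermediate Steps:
(-22*(-13))*(-14*(-31) + 74) = 286*(434 + 74) = 286*508 = 145288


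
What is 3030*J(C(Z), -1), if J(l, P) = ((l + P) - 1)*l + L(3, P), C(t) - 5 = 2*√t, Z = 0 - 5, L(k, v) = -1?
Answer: -18180 + 48480*I*√5 ≈ -18180.0 + 1.084e+5*I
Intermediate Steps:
Z = -5
C(t) = 5 + 2*√t
J(l, P) = -1 + l*(-1 + P + l) (J(l, P) = ((l + P) - 1)*l - 1 = ((P + l) - 1)*l - 1 = (-1 + P + l)*l - 1 = l*(-1 + P + l) - 1 = -1 + l*(-1 + P + l))
3030*J(C(Z), -1) = 3030*(-1 + (5 + 2*√(-5))² - (5 + 2*√(-5)) - (5 + 2*√(-5))) = 3030*(-1 + (5 + 2*(I*√5))² - (5 + 2*(I*√5)) - (5 + 2*(I*√5))) = 3030*(-1 + (5 + 2*I*√5)² - (5 + 2*I*√5) - (5 + 2*I*√5)) = 3030*(-1 + (5 + 2*I*√5)² + (-5 - 2*I*√5) + (-5 - 2*I*√5)) = 3030*(-11 + (5 + 2*I*√5)² - 4*I*√5) = -33330 + 3030*(5 + 2*I*√5)² - 12120*I*√5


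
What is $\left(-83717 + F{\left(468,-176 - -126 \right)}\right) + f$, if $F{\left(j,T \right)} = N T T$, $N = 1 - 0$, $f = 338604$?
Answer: $257387$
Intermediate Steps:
$N = 1$ ($N = 1 + 0 = 1$)
$F{\left(j,T \right)} = T^{2}$ ($F{\left(j,T \right)} = 1 T T = T T = T^{2}$)
$\left(-83717 + F{\left(468,-176 - -126 \right)}\right) + f = \left(-83717 + \left(-176 - -126\right)^{2}\right) + 338604 = \left(-83717 + \left(-176 + 126\right)^{2}\right) + 338604 = \left(-83717 + \left(-50\right)^{2}\right) + 338604 = \left(-83717 + 2500\right) + 338604 = -81217 + 338604 = 257387$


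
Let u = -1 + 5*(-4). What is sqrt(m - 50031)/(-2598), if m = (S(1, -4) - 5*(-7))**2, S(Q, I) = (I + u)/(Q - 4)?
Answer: -I*sqrt(433379)/7794 ≈ -0.084464*I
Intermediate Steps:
u = -21 (u = -1 - 20 = -21)
S(Q, I) = (-21 + I)/(-4 + Q) (S(Q, I) = (I - 21)/(Q - 4) = (-21 + I)/(-4 + Q))
m = 16900/9 (m = ((-21 - 4)/(-4 + 1) - 5*(-7))**2 = (-25/(-3) + 35)**2 = (-1/3*(-25) + 35)**2 = (25/3 + 35)**2 = (130/3)**2 = 16900/9 ≈ 1877.8)
sqrt(m - 50031)/(-2598) = sqrt(16900/9 - 50031)/(-2598) = sqrt(-433379/9)*(-1/2598) = (I*sqrt(433379)/3)*(-1/2598) = -I*sqrt(433379)/7794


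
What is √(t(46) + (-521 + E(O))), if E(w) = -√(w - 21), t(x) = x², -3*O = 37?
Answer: √(14355 - 30*I*√3)/3 ≈ 39.938 - 0.072282*I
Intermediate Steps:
O = -37/3 (O = -⅓*37 = -37/3 ≈ -12.333)
E(w) = -√(-21 + w)
√(t(46) + (-521 + E(O))) = √(46² + (-521 - √(-21 - 37/3))) = √(2116 + (-521 - √(-100/3))) = √(2116 + (-521 - 10*I*√3/3)) = √(1595 - 10*I*√3/3)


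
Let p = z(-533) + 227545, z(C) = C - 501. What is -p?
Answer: -226511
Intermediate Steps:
z(C) = -501 + C
p = 226511 (p = (-501 - 533) + 227545 = -1034 + 227545 = 226511)
-p = -1*226511 = -226511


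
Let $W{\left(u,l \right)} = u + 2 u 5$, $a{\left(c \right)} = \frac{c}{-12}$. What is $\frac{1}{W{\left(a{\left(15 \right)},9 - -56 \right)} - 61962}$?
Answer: $- \frac{4}{247903} \approx -1.6135 \cdot 10^{-5}$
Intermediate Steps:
$a{\left(c \right)} = - \frac{c}{12}$ ($a{\left(c \right)} = c \left(- \frac{1}{12}\right) = - \frac{c}{12}$)
$W{\left(u,l \right)} = 11 u$ ($W{\left(u,l \right)} = u + 2 \cdot 5 u = u + 10 u = 11 u$)
$\frac{1}{W{\left(a{\left(15 \right)},9 - -56 \right)} - 61962} = \frac{1}{11 \left(\left(- \frac{1}{12}\right) 15\right) - 61962} = \frac{1}{11 \left(- \frac{5}{4}\right) - 61962} = \frac{1}{- \frac{55}{4} - 61962} = \frac{1}{- \frac{247903}{4}} = - \frac{4}{247903}$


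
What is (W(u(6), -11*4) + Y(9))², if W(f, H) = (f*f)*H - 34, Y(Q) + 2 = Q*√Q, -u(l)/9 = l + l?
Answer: 263399900625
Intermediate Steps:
u(l) = -18*l (u(l) = -9*(l + l) = -18*l)
Y(Q) = -2 + Q^(3/2) (Y(Q) = -2 + Q*√Q = -2 + Q^(3/2))
W(f, H) = -34 + H*f² (W(f, H) = f²*H - 34 = H*f² - 34 = -34 + H*f²)
(W(u(6), -11*4) + Y(9))² = ((-34 + (-11*4)*(-18*6)²) + (-2 + 9^(3/2)))² = ((-34 - 44*(-108)²) + (-2 + 27))² = ((-34 - 44*11664) + 25)² = ((-34 - 513216) + 25)² = (-513250 + 25)² = (-513225)² = 263399900625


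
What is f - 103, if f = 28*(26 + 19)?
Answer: 1157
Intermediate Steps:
f = 1260 (f = 28*45 = 1260)
f - 103 = 1260 - 103 = 1157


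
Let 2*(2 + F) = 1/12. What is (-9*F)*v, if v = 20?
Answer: 705/2 ≈ 352.50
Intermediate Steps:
F = -47/24 (F = -2 + (½)/12 = -2 + (½)*(1/12) = -2 + 1/24 = -47/24 ≈ -1.9583)
(-9*F)*v = -9*(-47/24)*20 = (141/8)*20 = 705/2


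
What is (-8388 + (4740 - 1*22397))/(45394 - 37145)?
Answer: -26045/8249 ≈ -3.1574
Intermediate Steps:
(-8388 + (4740 - 1*22397))/(45394 - 37145) = (-8388 + (4740 - 22397))/8249 = (-8388 - 17657)*(1/8249) = -26045*1/8249 = -26045/8249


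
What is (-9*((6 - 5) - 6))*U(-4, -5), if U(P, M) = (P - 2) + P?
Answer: -450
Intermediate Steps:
U(P, M) = -2 + 2*P (U(P, M) = (-2 + P) + P = -2 + 2*P)
(-9*((6 - 5) - 6))*U(-4, -5) = (-9*((6 - 5) - 6))*(-2 + 2*(-4)) = (-9*(1 - 6))*(-2 - 8) = -9*(-5)*(-10) = 45*(-10) = -450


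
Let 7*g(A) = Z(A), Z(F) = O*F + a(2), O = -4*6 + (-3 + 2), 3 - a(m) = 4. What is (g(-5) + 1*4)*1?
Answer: 152/7 ≈ 21.714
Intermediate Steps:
a(m) = -1 (a(m) = 3 - 1*4 = 3 - 4 = -1)
O = -25 (O = -24 - 1 = -25)
Z(F) = -1 - 25*F (Z(F) = -25*F - 1 = -1 - 25*F)
g(A) = -⅐ - 25*A/7 (g(A) = (-1 - 25*A)/7 = -⅐ - 25*A/7)
(g(-5) + 1*4)*1 = ((-⅐ - 25/7*(-5)) + 1*4)*1 = ((-⅐ + 125/7) + 4)*1 = (124/7 + 4)*1 = (152/7)*1 = 152/7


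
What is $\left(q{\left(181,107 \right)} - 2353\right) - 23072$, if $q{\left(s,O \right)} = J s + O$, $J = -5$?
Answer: $-26223$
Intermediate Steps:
$q{\left(s,O \right)} = O - 5 s$ ($q{\left(s,O \right)} = - 5 s + O = O - 5 s$)
$\left(q{\left(181,107 \right)} - 2353\right) - 23072 = \left(\left(107 - 905\right) - 2353\right) - 23072 = \left(-798 - 2353\right) - 23072 = -3151 - 23072 = -26223$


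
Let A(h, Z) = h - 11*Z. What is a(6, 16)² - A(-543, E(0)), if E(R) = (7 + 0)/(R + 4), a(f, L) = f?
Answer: 2393/4 ≈ 598.25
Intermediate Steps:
E(R) = 7/(4 + R)
a(6, 16)² - A(-543, E(0)) = 6² - (-543 - 77/(4 + 0)) = 36 - (-543 - 77/4) = 36 - 1*(-2249/4) = 36 + 2249/4 = 2393/4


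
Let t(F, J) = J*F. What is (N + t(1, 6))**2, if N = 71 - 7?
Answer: 4900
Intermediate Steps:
t(F, J) = F*J
N = 64
(N + t(1, 6))**2 = (64 + 1*6)**2 = (64 + 6)**2 = 70**2 = 4900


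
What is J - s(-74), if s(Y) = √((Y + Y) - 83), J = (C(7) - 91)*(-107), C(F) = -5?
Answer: 10272 - I*√231 ≈ 10272.0 - 15.199*I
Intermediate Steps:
J = 10272 (J = (-5 - 91)*(-107) = -96*(-107) = 10272)
s(Y) = √(-83 + 2*Y) (s(Y) = √(2*Y - 83) = √(-83 + 2*Y))
J - s(-74) = 10272 - √(-83 + 2*(-74)) = 10272 - √(-83 - 148) = 10272 - √(-231) = 10272 - I*√231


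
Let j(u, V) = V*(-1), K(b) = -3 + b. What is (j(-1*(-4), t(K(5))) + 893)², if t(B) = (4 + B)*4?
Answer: 755161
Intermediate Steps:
t(B) = 16 + 4*B
j(u, V) = -V
(j(-1*(-4), t(K(5))) + 893)² = (-(16 + 4*(-3 + 5)) + 893)² = (-(16 + 4*2) + 893)² = (-(16 + 8) + 893)² = (-1*24 + 893)² = (-24 + 893)² = 869² = 755161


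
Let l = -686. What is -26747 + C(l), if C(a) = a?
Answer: -27433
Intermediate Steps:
-26747 + C(l) = -26747 - 686 = -27433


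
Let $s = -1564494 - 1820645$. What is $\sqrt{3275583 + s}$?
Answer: $2 i \sqrt{27389} \approx 330.99 i$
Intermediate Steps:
$s = -3385139$ ($s = -1564494 - 1820645 = -3385139$)
$\sqrt{3275583 + s} = \sqrt{3275583 - 3385139} = \sqrt{-109556} = 2 i \sqrt{27389}$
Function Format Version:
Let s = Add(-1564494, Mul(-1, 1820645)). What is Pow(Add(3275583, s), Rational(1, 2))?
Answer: Mul(2, I, Pow(27389, Rational(1, 2))) ≈ Mul(330.99, I)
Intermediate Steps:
s = -3385139 (s = Add(-1564494, -1820645) = -3385139)
Pow(Add(3275583, s), Rational(1, 2)) = Pow(Add(3275583, -3385139), Rational(1, 2)) = Pow(-109556, Rational(1, 2)) = Mul(2, I, Pow(27389, Rational(1, 2)))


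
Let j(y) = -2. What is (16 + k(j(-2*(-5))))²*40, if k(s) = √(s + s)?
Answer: 10080 + 2560*I ≈ 10080.0 + 2560.0*I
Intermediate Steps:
k(s) = √2*√s (k(s) = √(2*s) = √2*√s)
(16 + k(j(-2*(-5))))²*40 = (16 + √2*√(-2))²*40 = (16 + √2*(I*√2))²*40 = (16 + 2*I)²*40 = 40*(16 + 2*I)²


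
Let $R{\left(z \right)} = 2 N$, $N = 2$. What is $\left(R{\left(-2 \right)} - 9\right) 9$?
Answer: $-45$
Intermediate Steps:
$R{\left(z \right)} = 4$ ($R{\left(z \right)} = 2 \cdot 2 = 4$)
$\left(R{\left(-2 \right)} - 9\right) 9 = \left(4 - 9\right) 9 = \left(-5\right) 9 = -45$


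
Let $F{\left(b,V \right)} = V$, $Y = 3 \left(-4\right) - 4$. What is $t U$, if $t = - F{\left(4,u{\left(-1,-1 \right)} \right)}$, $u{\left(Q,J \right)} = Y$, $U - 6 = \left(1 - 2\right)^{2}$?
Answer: $112$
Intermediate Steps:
$U = 7$ ($U = 6 + \left(1 - 2\right)^{2} = 6 + \left(-1\right)^{2} = 6 + 1 = 7$)
$Y = -16$ ($Y = -12 - 4 = -16$)
$u{\left(Q,J \right)} = -16$
$t = 16$ ($t = \left(-1\right) \left(-16\right) = 16$)
$t U = 16 \cdot 7 = 112$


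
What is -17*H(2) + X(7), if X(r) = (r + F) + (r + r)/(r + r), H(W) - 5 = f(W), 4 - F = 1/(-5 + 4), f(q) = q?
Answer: -106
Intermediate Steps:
F = 5 (F = 4 - 1/(-5 + 4) = 4 - 1/(-1) = 4 - 1*(-1) = 4 + 1 = 5)
H(W) = 5 + W
X(r) = 6 + r (X(r) = (r + 5) + (r + r)/(r + r) = (5 + r) + (2*r)/((2*r)) = (5 + r) + (2*r)*(1/(2*r)) = (5 + r) + 1 = 6 + r)
-17*H(2) + X(7) = -17*(5 + 2) + (6 + 7) = -17*7 + 13 = -119 + 13 = -106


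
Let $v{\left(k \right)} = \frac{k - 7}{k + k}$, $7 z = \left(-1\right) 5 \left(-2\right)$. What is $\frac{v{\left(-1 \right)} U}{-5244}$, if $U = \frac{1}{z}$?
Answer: $- \frac{7}{13110} \approx -0.00053394$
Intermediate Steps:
$z = \frac{10}{7}$ ($z = \frac{\left(-1\right) 5 \left(-2\right)}{7} = \frac{\left(-5\right) \left(-2\right)}{7} = \frac{1}{7} \cdot 10 = \frac{10}{7} \approx 1.4286$)
$v{\left(k \right)} = \frac{-7 + k}{2 k}$
$U = \frac{7}{10}$ ($U = \frac{1}{\frac{10}{7}} = \frac{7}{10} \approx 0.7$)
$\frac{v{\left(-1 \right)} U}{-5244} = \frac{\frac{-7 - 1}{2 \left(-1\right)} \frac{7}{10}}{-5244} = \frac{1}{2} \left(-1\right) \left(-8\right) \frac{7}{10} \left(- \frac{1}{5244}\right) = 4 \cdot \frac{7}{10} \left(- \frac{1}{5244}\right) = \frac{14}{5} \left(- \frac{1}{5244}\right) = - \frac{7}{13110}$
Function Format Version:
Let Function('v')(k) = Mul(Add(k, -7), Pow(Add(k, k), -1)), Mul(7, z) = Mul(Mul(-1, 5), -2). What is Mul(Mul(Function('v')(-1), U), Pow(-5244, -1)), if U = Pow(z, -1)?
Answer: Rational(-7, 13110) ≈ -0.00053394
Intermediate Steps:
z = Rational(10, 7) (z = Mul(Rational(1, 7), Mul(Mul(-1, 5), -2)) = Mul(Rational(1, 7), Mul(-5, -2)) = Mul(Rational(1, 7), 10) = Rational(10, 7) ≈ 1.4286)
Function('v')(k) = Mul(Rational(1, 2), Pow(k, -1), Add(-7, k)) (Function('v')(k) = Mul(Add(-7, k), Pow(Mul(2, k), -1)) = Mul(Add(-7, k), Mul(Rational(1, 2), Pow(k, -1))) = Mul(Rational(1, 2), Pow(k, -1), Add(-7, k)))
U = Rational(7, 10) (U = Pow(Rational(10, 7), -1) = Rational(7, 10) ≈ 0.70000)
Mul(Mul(Function('v')(-1), U), Pow(-5244, -1)) = Mul(Mul(Mul(Rational(1, 2), Pow(-1, -1), Add(-7, -1)), Rational(7, 10)), Pow(-5244, -1)) = Mul(Mul(Mul(Rational(1, 2), -1, -8), Rational(7, 10)), Rational(-1, 5244)) = Mul(Mul(4, Rational(7, 10)), Rational(-1, 5244)) = Mul(Rational(14, 5), Rational(-1, 5244)) = Rational(-7, 13110)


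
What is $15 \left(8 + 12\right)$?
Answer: $300$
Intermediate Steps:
$15 \left(8 + 12\right) = 15 \cdot 20 = 300$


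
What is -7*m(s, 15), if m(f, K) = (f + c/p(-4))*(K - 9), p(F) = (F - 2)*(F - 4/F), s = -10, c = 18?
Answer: 378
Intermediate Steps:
p(F) = (-2 + F)*(F - 4/F)
m(f, K) = (1 + f)*(-9 + K) (m(f, K) = (f + 18/(-4 + (-4)**2 - 2*(-4) + 8/(-4)))*(K - 9) = (f + 18/(-4 + 16 + 8 + 8*(-1/4)))*(-9 + K) = (f + 18/(-4 + 16 + 8 - 2))*(-9 + K) = (f + 18/18)*(-9 + K) = (f + 18*(1/18))*(-9 + K) = (f + 1)*(-9 + K) = (1 + f)*(-9 + K))
-7*m(s, 15) = -7*(-9 + 15 - 10*(-9 + 15)) = -7*(-9 + 15 - 10*6) = -7*(-9 + 15 - 60) = -7*(-54) = 378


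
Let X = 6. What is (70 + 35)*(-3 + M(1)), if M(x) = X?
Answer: 315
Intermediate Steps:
M(x) = 6
(70 + 35)*(-3 + M(1)) = (70 + 35)*(-3 + 6) = 105*3 = 315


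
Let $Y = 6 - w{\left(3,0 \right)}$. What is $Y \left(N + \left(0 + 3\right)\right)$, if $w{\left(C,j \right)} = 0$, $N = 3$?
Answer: $36$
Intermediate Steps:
$Y = 6$ ($Y = 6 - 0 = 6 + 0 = 6$)
$Y \left(N + \left(0 + 3\right)\right) = 6 \left(3 + \left(0 + 3\right)\right) = 6 \left(3 + 3\right) = 6 \cdot 6 = 36$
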